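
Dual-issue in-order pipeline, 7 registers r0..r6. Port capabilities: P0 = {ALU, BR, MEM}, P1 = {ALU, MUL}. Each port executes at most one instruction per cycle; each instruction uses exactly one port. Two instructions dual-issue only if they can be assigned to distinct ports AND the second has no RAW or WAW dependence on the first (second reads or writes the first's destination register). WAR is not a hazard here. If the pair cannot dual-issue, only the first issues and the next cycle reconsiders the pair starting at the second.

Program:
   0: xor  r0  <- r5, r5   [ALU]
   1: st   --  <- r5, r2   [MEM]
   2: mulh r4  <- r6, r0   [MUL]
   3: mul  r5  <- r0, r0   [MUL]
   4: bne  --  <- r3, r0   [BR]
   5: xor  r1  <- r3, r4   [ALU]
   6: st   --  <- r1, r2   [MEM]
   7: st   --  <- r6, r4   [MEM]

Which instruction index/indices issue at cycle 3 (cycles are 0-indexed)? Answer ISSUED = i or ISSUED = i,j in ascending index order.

ISSUED = 5

0. xor.ALU/st.MEM @i0/i1  | pair
1. mulh.MUL @i2  | no-port MUL/MUL
2. mul.MUL/bne.BR @i3/i4  | pair
3. xor.ALU @i5  | RAW r1
4. st.MEM @i6  | no-port MEM/MEM
5. st.MEM @i7  | tail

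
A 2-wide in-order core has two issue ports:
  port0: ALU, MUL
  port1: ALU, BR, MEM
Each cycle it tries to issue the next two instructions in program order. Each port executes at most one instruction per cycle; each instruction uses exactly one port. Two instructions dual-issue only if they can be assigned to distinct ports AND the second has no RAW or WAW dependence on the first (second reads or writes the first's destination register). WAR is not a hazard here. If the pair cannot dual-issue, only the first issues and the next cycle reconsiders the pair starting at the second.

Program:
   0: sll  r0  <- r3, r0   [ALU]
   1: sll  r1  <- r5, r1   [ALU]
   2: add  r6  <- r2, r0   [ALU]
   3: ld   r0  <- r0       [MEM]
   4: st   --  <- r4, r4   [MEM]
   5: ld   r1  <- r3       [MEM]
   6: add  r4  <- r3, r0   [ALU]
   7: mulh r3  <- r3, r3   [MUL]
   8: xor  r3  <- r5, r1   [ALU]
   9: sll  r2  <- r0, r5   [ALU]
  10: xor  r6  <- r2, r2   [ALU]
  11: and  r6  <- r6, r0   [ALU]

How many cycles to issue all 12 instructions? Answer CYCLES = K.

CYCLES = 8

  cy0 -> i0,i1 (sll/sll) dual
  cy1 -> i2,i3 (add/ld) dual
  cy2 -> i4 (st) no-port MEM/MEM
  cy3 -> i5,i6 (ld/add) dual
  cy4 -> i7 (mulh) WAW r3
  cy5 -> i8,i9 (xor/sll) dual
  cy6 -> i10 (xor) RAW+WAW r6
  cy7 -> i11 (and) tail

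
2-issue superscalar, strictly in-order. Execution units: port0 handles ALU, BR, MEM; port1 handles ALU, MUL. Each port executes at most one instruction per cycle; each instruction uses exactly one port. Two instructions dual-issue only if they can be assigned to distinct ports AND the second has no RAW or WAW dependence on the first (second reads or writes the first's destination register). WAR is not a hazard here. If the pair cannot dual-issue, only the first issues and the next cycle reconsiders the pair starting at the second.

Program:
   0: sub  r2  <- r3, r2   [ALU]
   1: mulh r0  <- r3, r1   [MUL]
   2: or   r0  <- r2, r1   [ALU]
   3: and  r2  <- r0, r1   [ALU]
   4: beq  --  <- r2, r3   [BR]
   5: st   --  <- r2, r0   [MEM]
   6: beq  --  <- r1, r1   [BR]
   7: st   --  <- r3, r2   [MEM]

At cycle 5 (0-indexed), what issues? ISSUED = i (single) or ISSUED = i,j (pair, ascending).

[0] i0/i1  sub.ALU mulh.MUL  -- pair
[1] i2  or.ALU  -- RAW r0
[2] i3  and.ALU  -- RAW r2
[3] i4  beq.BR  -- no-port BR/MEM
[4] i5  st.MEM  -- no-port MEM/BR
[5] i6  beq.BR  -- no-port BR/MEM
[6] i7  st.MEM  -- tail

ISSUED = 6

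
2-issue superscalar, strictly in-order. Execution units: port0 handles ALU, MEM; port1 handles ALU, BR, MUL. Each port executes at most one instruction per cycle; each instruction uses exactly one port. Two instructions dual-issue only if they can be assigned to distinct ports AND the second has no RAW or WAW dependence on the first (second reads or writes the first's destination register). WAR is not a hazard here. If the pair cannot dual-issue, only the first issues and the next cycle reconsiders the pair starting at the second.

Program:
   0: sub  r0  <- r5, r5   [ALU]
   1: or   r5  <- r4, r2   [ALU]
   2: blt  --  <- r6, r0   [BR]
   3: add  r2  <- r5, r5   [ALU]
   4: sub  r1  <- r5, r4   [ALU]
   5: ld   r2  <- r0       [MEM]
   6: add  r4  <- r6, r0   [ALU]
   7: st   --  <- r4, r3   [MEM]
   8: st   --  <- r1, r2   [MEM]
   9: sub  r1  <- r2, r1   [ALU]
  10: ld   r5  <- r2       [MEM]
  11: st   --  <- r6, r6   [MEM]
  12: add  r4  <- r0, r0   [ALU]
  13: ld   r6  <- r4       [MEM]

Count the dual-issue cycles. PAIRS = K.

PAIRS = 5

c0: i0,i1 sub.ALU or.ALU  2-wide
c1: i2,i3 blt.BR add.ALU  2-wide
c2: i4,i5 sub.ALU ld.MEM  2-wide
c3: i6 add.ALU  RAW r4
c4: i7 st.MEM  no-port MEM/MEM
c5: i8,i9 st.MEM sub.ALU  2-wide
c6: i10 ld.MEM  no-port MEM/MEM
c7: i11,i12 st.MEM add.ALU  2-wide
c8: i13 ld.MEM  tail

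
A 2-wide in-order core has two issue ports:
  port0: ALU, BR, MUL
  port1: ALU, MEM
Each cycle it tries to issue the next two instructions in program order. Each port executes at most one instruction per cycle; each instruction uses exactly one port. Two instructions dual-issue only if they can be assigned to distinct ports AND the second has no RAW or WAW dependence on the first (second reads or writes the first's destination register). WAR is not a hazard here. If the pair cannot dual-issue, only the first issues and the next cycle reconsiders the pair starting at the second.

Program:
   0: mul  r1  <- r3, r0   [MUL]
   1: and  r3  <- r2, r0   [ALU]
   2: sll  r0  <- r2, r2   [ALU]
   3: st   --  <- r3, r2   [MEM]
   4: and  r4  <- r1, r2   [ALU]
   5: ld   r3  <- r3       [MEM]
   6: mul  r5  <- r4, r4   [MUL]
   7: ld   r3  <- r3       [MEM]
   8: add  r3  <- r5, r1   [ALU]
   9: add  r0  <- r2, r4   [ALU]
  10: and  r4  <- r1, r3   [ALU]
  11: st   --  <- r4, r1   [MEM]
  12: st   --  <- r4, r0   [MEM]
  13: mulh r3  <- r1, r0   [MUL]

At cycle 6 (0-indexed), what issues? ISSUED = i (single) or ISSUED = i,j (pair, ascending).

0. mul/and @i0+i1  | dual
1. sll/st @i2+i3  | dual
2. and/ld @i4+i5  | dual
3. mul/ld @i6+i7  | dual
4. add/add @i8+i9  | dual
5. and @i10  | RAW r4
6. st @i11  | no-port MEM/MEM
7. st/mulh @i12+i13  | dual

ISSUED = 11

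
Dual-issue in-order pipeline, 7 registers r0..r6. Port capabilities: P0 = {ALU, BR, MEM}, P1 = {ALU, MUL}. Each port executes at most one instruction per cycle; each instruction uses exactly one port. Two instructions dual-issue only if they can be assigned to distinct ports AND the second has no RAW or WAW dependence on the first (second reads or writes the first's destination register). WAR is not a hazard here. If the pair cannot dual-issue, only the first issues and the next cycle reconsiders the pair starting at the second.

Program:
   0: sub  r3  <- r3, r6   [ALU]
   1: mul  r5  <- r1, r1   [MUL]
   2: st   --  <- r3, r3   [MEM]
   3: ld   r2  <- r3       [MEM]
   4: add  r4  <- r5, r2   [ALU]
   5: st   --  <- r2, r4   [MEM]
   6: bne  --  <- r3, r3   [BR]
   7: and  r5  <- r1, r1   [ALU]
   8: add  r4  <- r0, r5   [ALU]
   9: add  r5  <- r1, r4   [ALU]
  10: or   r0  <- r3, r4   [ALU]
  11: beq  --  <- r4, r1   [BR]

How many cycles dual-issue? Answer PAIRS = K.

c0: i0&i1 sub.ALU/mul.MUL  dual
c1: i2 st.MEM  no-port MEM/MEM
c2: i3 ld.MEM  RAW r2
c3: i4 add.ALU  RAW r4
c4: i5 st.MEM  no-port MEM/BR
c5: i6&i7 bne.BR/and.ALU  dual
c6: i8 add.ALU  RAW r4
c7: i9&i10 add.ALU/or.ALU  dual
c8: i11 beq.BR  tail

PAIRS = 3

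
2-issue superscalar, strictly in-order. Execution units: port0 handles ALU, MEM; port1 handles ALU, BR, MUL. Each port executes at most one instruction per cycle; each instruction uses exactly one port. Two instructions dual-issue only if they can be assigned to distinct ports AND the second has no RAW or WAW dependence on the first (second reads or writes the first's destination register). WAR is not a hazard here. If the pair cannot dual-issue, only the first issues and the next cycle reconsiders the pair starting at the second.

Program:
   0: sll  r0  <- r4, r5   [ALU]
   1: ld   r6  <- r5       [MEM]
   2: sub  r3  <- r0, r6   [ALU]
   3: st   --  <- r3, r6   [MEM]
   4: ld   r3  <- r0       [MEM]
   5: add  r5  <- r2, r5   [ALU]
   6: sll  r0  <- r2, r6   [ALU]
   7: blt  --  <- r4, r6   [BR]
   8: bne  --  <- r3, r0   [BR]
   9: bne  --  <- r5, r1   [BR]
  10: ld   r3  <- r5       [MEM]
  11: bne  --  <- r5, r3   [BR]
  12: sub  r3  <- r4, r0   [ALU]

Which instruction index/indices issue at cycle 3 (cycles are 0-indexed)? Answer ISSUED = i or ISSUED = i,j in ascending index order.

c0: i0,i1 sll.ALU/ld.MEM  dual
c1: i2 sub.ALU  RAW r3
c2: i3 st.MEM  no-port MEM/MEM
c3: i4,i5 ld.MEM/add.ALU  dual
c4: i6,i7 sll.ALU/blt.BR  dual
c5: i8 bne.BR  no-port BR/BR
c6: i9,i10 bne.BR/ld.MEM  dual
c7: i11,i12 bne.BR/sub.ALU  dual

ISSUED = 4,5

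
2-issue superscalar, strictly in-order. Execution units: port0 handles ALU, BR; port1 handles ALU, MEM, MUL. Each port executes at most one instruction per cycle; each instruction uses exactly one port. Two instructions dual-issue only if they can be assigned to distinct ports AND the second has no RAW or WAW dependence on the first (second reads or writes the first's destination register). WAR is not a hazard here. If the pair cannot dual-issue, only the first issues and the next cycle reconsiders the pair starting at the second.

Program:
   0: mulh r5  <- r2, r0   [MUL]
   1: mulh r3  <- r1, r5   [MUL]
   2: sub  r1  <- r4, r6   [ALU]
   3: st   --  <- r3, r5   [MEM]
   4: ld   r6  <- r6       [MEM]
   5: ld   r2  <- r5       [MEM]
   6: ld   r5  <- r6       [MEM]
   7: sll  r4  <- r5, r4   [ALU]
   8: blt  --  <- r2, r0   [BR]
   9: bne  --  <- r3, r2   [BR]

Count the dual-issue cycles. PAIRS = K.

PAIRS = 2

[0] i0  mulh  -- no-port MUL/MUL
[1] i1&i2  mulh/sub  -- dual
[2] i3  st  -- no-port MEM/MEM
[3] i4  ld  -- no-port MEM/MEM
[4] i5  ld  -- no-port MEM/MEM
[5] i6  ld  -- RAW r5
[6] i7&i8  sll/blt  -- dual
[7] i9  bne  -- tail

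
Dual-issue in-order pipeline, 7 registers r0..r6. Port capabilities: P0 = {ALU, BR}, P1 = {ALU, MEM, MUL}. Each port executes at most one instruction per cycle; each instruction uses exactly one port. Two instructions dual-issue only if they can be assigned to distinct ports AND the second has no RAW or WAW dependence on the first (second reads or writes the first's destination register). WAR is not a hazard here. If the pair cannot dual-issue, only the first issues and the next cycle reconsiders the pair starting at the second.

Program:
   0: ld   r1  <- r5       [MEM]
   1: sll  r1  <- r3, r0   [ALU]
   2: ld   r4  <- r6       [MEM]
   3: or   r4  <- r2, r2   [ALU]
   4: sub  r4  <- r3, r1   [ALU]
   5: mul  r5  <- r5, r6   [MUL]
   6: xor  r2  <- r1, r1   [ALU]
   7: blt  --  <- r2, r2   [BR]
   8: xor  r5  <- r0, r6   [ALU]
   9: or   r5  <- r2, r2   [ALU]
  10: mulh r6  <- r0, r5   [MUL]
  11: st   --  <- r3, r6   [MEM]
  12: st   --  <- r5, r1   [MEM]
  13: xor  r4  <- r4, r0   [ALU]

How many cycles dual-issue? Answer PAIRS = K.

PAIRS = 4

#0 head=0: ld.MEM i0 WAW r1
#1 head=1: sll.ALU/ld.MEM i1+i2 pair
#2 head=3: or.ALU i3 WAW r4
#3 head=4: sub.ALU/mul.MUL i4+i5 pair
#4 head=6: xor.ALU i6 RAW r2
#5 head=7: blt.BR/xor.ALU i7+i8 pair
#6 head=9: or.ALU i9 RAW r5
#7 head=10: mulh.MUL i10 no-port MUL/MEM
#8 head=11: st.MEM i11 no-port MEM/MEM
#9 head=12: st.MEM/xor.ALU i12+i13 pair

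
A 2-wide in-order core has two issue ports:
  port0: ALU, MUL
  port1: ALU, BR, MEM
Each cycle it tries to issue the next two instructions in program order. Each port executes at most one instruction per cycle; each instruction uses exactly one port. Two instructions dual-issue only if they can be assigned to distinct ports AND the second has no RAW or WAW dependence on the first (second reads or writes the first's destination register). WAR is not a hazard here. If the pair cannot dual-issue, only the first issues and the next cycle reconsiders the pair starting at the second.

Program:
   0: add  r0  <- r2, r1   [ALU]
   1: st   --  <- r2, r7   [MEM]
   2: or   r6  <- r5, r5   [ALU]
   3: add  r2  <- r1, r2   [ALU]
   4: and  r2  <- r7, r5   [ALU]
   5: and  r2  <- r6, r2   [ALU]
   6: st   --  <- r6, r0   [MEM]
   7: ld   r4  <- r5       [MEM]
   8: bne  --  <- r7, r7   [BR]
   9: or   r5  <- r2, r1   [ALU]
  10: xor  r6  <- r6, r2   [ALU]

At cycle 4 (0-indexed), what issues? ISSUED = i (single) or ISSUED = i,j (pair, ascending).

ISSUED = 7

t=0 i0,i1:add st ; dual
t=1 i2,i3:or add ; dual
t=2 i4:and ; RAW+WAW r2
t=3 i5,i6:and st ; dual
t=4 i7:ld ; no-port MEM/BR
t=5 i8,i9:bne or ; dual
t=6 i10:xor ; tail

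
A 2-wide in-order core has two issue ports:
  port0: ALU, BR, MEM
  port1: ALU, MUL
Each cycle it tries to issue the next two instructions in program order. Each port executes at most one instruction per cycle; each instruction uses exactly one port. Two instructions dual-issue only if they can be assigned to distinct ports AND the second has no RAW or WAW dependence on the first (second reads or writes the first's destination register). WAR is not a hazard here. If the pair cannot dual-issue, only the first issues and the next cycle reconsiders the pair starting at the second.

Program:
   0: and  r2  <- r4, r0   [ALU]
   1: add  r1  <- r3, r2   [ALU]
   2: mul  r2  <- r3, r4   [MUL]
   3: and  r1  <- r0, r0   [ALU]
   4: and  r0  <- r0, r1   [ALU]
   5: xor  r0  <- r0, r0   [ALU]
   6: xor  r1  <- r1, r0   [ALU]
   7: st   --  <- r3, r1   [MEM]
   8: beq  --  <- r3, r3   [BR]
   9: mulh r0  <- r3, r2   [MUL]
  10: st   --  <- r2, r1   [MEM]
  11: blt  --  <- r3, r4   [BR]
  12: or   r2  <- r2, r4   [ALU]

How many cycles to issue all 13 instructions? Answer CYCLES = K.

CYCLES = 10

c0: i0 and  RAW r2
c1: i1,i2 add;mul  2-wide
c2: i3 and  RAW r1
c3: i4 and  RAW+WAW r0
c4: i5 xor  RAW r0
c5: i6 xor  RAW r1
c6: i7 st  no-port MEM/BR
c7: i8,i9 beq;mulh  2-wide
c8: i10 st  no-port MEM/BR
c9: i11,i12 blt;or  2-wide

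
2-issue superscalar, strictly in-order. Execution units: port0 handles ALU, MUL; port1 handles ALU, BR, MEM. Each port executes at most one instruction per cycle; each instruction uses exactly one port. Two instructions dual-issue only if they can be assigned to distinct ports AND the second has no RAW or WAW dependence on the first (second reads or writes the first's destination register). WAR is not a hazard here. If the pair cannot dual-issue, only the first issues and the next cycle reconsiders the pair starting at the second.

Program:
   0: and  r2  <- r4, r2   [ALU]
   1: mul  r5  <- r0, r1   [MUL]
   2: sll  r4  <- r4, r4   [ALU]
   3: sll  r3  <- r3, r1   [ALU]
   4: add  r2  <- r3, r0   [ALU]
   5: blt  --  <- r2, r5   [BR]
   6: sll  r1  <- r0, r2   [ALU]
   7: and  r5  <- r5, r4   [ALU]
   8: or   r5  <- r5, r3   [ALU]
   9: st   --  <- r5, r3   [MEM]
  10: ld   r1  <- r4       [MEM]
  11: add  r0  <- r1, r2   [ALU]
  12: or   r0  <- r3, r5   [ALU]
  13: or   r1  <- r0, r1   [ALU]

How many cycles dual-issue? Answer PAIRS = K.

t=0 i0/i1:and;mul ; dual
t=1 i2/i3:sll;sll ; dual
t=2 i4:add ; RAW r2
t=3 i5/i6:blt;sll ; dual
t=4 i7:and ; RAW+WAW r5
t=5 i8:or ; RAW r5
t=6 i9:st ; no-port MEM/MEM
t=7 i10:ld ; RAW r1
t=8 i11:add ; WAW r0
t=9 i12:or ; RAW r0
t=10 i13:or ; tail

PAIRS = 3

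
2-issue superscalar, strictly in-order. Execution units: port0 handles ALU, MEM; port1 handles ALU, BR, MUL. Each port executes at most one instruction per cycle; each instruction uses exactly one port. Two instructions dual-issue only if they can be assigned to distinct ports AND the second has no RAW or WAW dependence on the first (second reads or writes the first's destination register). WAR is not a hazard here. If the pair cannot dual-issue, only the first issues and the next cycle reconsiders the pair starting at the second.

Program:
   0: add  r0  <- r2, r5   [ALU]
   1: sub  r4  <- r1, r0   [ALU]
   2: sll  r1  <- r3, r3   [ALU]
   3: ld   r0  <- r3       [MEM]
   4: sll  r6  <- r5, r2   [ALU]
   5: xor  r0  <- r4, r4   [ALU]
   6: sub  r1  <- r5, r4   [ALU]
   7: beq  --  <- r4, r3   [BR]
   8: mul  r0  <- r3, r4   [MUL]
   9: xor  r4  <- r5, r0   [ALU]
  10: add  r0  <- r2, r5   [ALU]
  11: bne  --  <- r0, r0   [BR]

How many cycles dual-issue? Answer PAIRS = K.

PAIRS = 4

#0 head=0: add i0 RAW r0
#1 head=1: sub+sll i1+i2 2-wide
#2 head=3: ld+sll i3+i4 2-wide
#3 head=5: xor+sub i5+i6 2-wide
#4 head=7: beq i7 no-port BR/MUL
#5 head=8: mul i8 RAW r0
#6 head=9: xor+add i9+i10 2-wide
#7 head=11: bne i11 tail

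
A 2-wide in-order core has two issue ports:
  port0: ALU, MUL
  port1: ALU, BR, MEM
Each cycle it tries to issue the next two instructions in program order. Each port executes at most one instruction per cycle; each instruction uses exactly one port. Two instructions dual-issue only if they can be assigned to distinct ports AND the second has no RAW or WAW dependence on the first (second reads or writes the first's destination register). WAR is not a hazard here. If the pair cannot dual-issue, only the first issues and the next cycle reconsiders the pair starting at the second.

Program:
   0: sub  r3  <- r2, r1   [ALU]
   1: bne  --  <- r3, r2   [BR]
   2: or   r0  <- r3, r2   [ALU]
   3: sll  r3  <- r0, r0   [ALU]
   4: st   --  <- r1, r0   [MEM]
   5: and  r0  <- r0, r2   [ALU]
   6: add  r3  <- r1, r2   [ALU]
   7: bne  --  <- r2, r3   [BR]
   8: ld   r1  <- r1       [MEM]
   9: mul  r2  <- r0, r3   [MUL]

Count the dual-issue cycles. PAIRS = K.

PAIRS = 4

t=0 i0:sub ; RAW r3
t=1 i1+i2:bne or ; dual
t=2 i3+i4:sll st ; dual
t=3 i5+i6:and add ; dual
t=4 i7:bne ; no-port BR/MEM
t=5 i8+i9:ld mul ; dual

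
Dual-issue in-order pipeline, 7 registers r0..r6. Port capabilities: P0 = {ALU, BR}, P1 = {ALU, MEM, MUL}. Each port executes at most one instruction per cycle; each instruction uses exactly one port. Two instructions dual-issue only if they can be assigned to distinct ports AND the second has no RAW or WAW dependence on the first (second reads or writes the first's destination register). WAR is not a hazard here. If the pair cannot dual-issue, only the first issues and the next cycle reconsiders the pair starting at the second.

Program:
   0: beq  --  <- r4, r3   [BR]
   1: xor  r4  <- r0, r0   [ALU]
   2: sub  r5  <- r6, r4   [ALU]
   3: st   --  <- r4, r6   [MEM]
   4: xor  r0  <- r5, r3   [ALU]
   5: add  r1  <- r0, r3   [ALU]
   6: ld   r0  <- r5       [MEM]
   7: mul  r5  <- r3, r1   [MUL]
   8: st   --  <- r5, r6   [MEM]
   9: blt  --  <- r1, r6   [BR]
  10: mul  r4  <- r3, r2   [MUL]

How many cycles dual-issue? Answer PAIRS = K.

  cy0 -> i0+i1 (beq.BR xor.ALU) 2-wide
  cy1 -> i2+i3 (sub.ALU st.MEM) 2-wide
  cy2 -> i4 (xor.ALU) RAW r0
  cy3 -> i5+i6 (add.ALU ld.MEM) 2-wide
  cy4 -> i7 (mul.MUL) no-port MUL/MEM
  cy5 -> i8+i9 (st.MEM blt.BR) 2-wide
  cy6 -> i10 (mul.MUL) tail

PAIRS = 4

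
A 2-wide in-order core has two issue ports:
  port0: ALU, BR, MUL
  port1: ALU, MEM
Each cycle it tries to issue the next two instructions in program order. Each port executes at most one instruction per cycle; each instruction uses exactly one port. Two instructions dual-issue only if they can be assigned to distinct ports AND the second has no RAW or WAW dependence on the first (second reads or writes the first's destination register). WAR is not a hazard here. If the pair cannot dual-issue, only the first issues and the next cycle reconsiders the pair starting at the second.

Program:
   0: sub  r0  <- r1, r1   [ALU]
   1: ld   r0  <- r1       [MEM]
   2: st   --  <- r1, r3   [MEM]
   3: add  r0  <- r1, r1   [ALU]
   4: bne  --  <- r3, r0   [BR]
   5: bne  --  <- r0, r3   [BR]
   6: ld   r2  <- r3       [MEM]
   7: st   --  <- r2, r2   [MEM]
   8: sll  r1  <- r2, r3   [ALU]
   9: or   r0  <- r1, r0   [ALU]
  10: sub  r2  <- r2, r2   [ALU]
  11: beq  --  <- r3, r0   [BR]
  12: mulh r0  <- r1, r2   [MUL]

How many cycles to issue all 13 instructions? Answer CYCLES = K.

0. sub.ALU @i0  | WAW r0
1. ld.MEM @i1  | no-port MEM/MEM
2. st.MEM/add.ALU @i2+i3  | dual
3. bne.BR @i4  | no-port BR/BR
4. bne.BR/ld.MEM @i5+i6  | dual
5. st.MEM/sll.ALU @i7+i8  | dual
6. or.ALU/sub.ALU @i9+i10  | dual
7. beq.BR @i11  | no-port BR/MUL
8. mulh.MUL @i12  | tail

CYCLES = 9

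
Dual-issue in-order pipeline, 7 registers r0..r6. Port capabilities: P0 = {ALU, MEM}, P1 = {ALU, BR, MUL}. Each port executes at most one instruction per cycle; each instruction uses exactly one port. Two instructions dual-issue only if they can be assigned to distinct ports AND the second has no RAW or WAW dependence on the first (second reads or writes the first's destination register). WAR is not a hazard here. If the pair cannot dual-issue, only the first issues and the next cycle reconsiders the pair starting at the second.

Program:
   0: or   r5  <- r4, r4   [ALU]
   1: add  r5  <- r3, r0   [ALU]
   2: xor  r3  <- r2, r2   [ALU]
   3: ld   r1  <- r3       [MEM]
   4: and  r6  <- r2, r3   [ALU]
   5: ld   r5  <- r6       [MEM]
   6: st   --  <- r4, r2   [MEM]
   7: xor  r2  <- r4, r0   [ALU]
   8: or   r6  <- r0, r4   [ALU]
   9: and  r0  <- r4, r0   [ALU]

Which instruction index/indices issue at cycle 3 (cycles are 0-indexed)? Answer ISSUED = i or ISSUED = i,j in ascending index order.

ISSUED = 5

[0] i0  or  -- WAW r5
[1] i1&i2  add xor  -- dual
[2] i3&i4  ld and  -- dual
[3] i5  ld  -- no-port MEM/MEM
[4] i6&i7  st xor  -- dual
[5] i8&i9  or and  -- dual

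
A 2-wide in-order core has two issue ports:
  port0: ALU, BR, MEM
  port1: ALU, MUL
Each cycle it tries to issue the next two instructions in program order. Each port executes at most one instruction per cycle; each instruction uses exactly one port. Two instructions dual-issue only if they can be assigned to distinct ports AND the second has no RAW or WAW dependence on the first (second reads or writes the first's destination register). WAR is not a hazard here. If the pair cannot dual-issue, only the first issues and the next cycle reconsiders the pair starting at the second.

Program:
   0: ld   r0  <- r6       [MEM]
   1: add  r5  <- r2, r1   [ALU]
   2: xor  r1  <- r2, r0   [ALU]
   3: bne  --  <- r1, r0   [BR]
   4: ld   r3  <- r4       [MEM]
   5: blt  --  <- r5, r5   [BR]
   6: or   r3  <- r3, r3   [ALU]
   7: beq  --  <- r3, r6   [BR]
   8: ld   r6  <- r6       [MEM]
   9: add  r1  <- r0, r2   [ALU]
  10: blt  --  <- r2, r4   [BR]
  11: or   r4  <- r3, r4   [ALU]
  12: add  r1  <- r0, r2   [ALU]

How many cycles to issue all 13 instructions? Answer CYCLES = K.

CYCLES = 9

[0] i0/i1  ld+add  -- 2-wide
[1] i2  xor  -- RAW r1
[2] i3  bne  -- no-port BR/MEM
[3] i4  ld  -- no-port MEM/BR
[4] i5/i6  blt+or  -- 2-wide
[5] i7  beq  -- no-port BR/MEM
[6] i8/i9  ld+add  -- 2-wide
[7] i10/i11  blt+or  -- 2-wide
[8] i12  add  -- tail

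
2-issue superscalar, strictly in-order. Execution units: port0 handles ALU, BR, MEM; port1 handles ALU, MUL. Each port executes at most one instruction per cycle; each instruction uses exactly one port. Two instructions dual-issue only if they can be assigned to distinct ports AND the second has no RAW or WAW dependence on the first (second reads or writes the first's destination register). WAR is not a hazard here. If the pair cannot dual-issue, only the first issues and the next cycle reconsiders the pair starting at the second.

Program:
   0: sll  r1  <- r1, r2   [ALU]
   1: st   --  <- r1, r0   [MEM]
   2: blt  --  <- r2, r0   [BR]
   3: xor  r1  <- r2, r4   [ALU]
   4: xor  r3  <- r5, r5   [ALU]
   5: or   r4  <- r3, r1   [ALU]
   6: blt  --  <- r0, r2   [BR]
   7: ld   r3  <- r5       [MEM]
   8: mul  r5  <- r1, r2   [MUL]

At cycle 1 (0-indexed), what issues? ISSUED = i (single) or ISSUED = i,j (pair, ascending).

[0] i0  sll  -- RAW r1
[1] i1  st  -- no-port MEM/BR
[2] i2,i3  blt;xor  -- dual
[3] i4  xor  -- RAW r3
[4] i5,i6  or;blt  -- dual
[5] i7,i8  ld;mul  -- dual

ISSUED = 1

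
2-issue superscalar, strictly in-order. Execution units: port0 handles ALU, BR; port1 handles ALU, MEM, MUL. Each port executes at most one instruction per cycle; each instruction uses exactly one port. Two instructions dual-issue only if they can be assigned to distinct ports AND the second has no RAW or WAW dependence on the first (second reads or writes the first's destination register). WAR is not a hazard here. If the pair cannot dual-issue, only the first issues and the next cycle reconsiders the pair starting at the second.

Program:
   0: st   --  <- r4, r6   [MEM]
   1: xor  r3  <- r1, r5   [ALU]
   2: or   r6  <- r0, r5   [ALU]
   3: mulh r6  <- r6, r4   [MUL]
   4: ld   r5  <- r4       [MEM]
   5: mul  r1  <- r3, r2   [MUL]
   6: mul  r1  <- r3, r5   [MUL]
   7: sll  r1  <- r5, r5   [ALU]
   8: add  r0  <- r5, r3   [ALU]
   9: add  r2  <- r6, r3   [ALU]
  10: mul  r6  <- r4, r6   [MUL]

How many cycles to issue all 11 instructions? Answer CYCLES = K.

CYCLES = 8

0. st xor @i0+i1  | pair
1. or @i2  | RAW+WAW r6
2. mulh @i3  | no-port MUL/MEM
3. ld @i4  | no-port MEM/MUL
4. mul @i5  | no-port MUL/MUL
5. mul @i6  | WAW r1
6. sll add @i7+i8  | pair
7. add mul @i9+i10  | pair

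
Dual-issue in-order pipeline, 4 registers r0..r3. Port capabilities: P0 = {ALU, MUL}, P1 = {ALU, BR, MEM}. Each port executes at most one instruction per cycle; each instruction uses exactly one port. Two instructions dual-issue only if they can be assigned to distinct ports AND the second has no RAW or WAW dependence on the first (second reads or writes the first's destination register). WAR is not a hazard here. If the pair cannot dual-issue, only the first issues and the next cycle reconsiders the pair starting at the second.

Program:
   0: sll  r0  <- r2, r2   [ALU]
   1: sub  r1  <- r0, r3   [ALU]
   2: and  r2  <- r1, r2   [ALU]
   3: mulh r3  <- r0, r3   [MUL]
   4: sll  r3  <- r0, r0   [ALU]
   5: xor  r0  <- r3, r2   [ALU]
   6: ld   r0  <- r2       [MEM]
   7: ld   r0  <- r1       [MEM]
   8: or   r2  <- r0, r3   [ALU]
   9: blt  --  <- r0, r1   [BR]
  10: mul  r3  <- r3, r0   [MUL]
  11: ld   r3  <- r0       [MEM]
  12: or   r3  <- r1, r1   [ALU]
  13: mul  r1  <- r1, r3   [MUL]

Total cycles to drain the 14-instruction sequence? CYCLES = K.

[0] i0  sll  -- RAW r0
[1] i1  sub  -- RAW r1
[2] i2/i3  and+mulh  -- dual
[3] i4  sll  -- RAW r3
[4] i5  xor  -- WAW r0
[5] i6  ld  -- no-port MEM/MEM
[6] i7  ld  -- RAW r0
[7] i8/i9  or+blt  -- dual
[8] i10  mul  -- WAW r3
[9] i11  ld  -- WAW r3
[10] i12  or  -- RAW r3
[11] i13  mul  -- tail

CYCLES = 12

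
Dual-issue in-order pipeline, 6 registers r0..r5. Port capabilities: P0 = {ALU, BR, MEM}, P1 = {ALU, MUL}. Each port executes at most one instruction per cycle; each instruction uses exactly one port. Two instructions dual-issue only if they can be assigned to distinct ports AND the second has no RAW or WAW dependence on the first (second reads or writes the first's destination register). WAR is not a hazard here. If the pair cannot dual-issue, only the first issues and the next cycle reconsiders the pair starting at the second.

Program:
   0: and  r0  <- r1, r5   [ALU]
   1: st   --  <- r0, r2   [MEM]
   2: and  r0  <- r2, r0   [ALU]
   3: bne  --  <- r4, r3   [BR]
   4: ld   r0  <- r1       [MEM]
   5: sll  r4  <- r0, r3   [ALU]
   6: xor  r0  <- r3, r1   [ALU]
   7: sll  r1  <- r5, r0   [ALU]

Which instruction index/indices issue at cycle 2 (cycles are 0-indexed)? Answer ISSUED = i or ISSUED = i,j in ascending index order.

t=0 i0:and ; RAW r0
t=1 i1+i2:st+and ; pair
t=2 i3:bne ; no-port BR/MEM
t=3 i4:ld ; RAW r0
t=4 i5+i6:sll+xor ; pair
t=5 i7:sll ; tail

ISSUED = 3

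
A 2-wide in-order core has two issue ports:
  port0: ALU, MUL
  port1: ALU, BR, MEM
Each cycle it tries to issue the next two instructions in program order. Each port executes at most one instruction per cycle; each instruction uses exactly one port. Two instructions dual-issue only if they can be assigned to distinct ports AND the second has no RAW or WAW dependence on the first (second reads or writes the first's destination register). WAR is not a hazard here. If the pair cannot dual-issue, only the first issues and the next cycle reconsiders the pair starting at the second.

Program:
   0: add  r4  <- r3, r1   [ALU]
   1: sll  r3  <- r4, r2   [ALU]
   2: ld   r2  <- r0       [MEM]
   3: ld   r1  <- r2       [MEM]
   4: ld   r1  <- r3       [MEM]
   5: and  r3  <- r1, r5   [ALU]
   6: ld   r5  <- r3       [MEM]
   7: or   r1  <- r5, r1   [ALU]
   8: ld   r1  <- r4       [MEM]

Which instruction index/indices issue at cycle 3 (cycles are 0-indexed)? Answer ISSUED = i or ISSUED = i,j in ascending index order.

ISSUED = 4

t=0 i0:add.ALU ; RAW r4
t=1 i1,i2:sll.ALU/ld.MEM ; dual
t=2 i3:ld.MEM ; no-port MEM/MEM
t=3 i4:ld.MEM ; RAW r1
t=4 i5:and.ALU ; RAW r3
t=5 i6:ld.MEM ; RAW r5
t=6 i7:or.ALU ; WAW r1
t=7 i8:ld.MEM ; tail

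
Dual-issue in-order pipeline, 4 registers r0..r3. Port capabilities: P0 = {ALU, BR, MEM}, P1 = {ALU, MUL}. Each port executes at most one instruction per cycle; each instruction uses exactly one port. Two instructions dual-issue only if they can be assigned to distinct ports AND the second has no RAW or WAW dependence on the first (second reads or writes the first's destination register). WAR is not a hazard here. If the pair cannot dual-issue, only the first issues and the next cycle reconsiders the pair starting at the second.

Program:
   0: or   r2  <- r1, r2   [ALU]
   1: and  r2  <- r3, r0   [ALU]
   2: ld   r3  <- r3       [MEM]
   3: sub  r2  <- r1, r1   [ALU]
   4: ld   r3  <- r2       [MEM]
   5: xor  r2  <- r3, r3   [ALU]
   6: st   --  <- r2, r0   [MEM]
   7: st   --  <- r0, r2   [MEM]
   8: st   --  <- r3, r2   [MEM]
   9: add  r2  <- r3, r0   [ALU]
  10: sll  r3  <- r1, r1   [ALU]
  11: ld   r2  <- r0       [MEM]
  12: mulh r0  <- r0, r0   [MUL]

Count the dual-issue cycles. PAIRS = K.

PAIRS = 3

  cy0 -> i0 (or) WAW r2
  cy1 -> i1&i2 (and/ld) 2-wide
  cy2 -> i3 (sub) RAW r2
  cy3 -> i4 (ld) RAW r3
  cy4 -> i5 (xor) RAW r2
  cy5 -> i6 (st) no-port MEM/MEM
  cy6 -> i7 (st) no-port MEM/MEM
  cy7 -> i8&i9 (st/add) 2-wide
  cy8 -> i10&i11 (sll/ld) 2-wide
  cy9 -> i12 (mulh) tail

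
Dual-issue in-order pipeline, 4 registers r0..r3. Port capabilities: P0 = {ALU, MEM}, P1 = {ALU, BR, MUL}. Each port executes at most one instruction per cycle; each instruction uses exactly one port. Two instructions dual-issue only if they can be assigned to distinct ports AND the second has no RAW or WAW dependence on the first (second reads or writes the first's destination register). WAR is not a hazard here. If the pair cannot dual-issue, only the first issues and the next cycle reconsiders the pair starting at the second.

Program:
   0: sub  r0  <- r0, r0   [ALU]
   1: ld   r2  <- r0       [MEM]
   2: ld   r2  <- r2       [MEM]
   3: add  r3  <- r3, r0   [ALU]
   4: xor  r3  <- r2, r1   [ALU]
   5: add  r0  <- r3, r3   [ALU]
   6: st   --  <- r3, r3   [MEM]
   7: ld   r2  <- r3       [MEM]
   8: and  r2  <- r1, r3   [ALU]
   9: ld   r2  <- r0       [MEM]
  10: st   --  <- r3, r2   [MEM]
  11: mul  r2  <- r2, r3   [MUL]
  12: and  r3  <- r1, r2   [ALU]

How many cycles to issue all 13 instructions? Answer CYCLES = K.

CYCLES = 10

[0] i0  sub  -- RAW r0
[1] i1  ld  -- no-port MEM/MEM
[2] i2+i3  ld/add  -- pair
[3] i4  xor  -- RAW r3
[4] i5+i6  add/st  -- pair
[5] i7  ld  -- WAW r2
[6] i8  and  -- WAW r2
[7] i9  ld  -- no-port MEM/MEM
[8] i10+i11  st/mul  -- pair
[9] i12  and  -- tail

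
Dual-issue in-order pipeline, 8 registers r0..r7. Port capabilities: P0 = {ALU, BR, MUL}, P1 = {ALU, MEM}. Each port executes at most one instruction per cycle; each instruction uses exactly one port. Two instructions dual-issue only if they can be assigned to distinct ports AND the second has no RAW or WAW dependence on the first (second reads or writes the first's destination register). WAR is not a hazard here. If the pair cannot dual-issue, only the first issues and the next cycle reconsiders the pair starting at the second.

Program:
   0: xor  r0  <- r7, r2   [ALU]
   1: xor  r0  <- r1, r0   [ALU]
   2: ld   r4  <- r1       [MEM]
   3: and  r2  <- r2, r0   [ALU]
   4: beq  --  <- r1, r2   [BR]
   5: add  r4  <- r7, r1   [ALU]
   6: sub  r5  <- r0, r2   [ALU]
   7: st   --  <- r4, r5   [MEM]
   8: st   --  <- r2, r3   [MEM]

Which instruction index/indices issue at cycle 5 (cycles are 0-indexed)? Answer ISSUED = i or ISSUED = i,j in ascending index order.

0. xor.ALU @i0  | RAW+WAW r0
1. xor.ALU;ld.MEM @i1/i2  | 2-wide
2. and.ALU @i3  | RAW r2
3. beq.BR;add.ALU @i4/i5  | 2-wide
4. sub.ALU @i6  | RAW r5
5. st.MEM @i7  | no-port MEM/MEM
6. st.MEM @i8  | tail

ISSUED = 7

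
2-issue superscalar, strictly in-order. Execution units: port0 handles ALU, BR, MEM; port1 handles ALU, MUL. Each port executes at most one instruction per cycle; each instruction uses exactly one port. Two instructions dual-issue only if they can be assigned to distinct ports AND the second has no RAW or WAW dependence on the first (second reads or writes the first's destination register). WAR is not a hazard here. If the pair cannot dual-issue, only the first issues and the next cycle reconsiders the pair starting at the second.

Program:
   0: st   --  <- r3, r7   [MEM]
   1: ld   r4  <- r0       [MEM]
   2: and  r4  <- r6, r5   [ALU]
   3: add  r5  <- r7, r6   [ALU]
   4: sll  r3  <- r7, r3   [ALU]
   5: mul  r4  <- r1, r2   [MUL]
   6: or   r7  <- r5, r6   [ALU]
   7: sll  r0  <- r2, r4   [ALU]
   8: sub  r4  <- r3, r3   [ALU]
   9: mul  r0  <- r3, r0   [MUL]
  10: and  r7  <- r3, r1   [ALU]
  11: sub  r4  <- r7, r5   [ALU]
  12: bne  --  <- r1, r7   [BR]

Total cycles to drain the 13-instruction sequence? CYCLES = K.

CYCLES = 8

t=0 i0:st ; no-port MEM/MEM
t=1 i1:ld ; WAW r4
t=2 i2/i3:and/add ; dual
t=3 i4/i5:sll/mul ; dual
t=4 i6/i7:or/sll ; dual
t=5 i8/i9:sub/mul ; dual
t=6 i10:and ; RAW r7
t=7 i11/i12:sub/bne ; dual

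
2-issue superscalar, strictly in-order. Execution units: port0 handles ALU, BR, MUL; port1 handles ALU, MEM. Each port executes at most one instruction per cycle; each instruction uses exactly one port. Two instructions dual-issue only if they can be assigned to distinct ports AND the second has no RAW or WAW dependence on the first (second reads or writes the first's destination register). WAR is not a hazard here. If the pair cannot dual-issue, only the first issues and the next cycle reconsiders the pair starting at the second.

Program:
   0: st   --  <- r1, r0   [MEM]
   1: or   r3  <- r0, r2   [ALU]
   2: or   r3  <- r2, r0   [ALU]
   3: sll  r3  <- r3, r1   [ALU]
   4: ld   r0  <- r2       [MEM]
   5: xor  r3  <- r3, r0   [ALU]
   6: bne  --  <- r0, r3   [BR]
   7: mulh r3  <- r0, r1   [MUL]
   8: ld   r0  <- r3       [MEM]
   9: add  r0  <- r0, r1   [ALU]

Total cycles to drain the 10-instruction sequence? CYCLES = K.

0. st.MEM+or.ALU @i0/i1  | 2-wide
1. or.ALU @i2  | RAW+WAW r3
2. sll.ALU+ld.MEM @i3/i4  | 2-wide
3. xor.ALU @i5  | RAW r3
4. bne.BR @i6  | no-port BR/MUL
5. mulh.MUL @i7  | RAW r3
6. ld.MEM @i8  | RAW+WAW r0
7. add.ALU @i9  | tail

CYCLES = 8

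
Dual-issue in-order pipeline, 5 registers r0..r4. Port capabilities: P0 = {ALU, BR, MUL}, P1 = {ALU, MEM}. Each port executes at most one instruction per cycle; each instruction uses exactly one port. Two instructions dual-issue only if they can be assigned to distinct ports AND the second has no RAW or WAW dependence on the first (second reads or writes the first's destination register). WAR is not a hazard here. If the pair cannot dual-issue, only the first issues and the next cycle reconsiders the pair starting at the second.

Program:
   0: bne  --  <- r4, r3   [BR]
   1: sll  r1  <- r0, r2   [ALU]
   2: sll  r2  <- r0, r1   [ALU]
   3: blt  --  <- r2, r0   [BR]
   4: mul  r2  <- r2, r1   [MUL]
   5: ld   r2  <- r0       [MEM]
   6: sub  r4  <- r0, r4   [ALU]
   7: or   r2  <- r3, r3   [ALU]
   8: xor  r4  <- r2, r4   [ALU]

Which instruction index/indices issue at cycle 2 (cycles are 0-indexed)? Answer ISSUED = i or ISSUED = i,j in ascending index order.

c0: i0+i1 bne.BR/sll.ALU  2-wide
c1: i2 sll.ALU  RAW r2
c2: i3 blt.BR  no-port BR/MUL
c3: i4 mul.MUL  WAW r2
c4: i5+i6 ld.MEM/sub.ALU  2-wide
c5: i7 or.ALU  RAW r2
c6: i8 xor.ALU  tail

ISSUED = 3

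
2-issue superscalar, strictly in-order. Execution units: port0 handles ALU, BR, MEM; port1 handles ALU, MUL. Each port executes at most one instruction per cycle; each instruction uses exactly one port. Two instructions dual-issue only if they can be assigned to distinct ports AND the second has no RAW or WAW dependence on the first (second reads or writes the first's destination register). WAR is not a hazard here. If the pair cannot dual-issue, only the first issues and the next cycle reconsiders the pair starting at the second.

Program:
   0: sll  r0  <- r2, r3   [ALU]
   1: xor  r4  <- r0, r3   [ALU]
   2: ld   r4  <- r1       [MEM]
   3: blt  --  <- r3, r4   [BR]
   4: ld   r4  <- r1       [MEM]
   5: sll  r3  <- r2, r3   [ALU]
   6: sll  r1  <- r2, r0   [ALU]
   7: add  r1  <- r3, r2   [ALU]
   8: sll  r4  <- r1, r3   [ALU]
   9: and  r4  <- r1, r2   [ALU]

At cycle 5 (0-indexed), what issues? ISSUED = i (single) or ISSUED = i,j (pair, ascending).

  cy0 -> i0 (sll.ALU) RAW r0
  cy1 -> i1 (xor.ALU) WAW r4
  cy2 -> i2 (ld.MEM) no-port MEM/BR
  cy3 -> i3 (blt.BR) no-port BR/MEM
  cy4 -> i4+i5 (ld.MEM+sll.ALU) dual
  cy5 -> i6 (sll.ALU) WAW r1
  cy6 -> i7 (add.ALU) RAW r1
  cy7 -> i8 (sll.ALU) WAW r4
  cy8 -> i9 (and.ALU) tail

ISSUED = 6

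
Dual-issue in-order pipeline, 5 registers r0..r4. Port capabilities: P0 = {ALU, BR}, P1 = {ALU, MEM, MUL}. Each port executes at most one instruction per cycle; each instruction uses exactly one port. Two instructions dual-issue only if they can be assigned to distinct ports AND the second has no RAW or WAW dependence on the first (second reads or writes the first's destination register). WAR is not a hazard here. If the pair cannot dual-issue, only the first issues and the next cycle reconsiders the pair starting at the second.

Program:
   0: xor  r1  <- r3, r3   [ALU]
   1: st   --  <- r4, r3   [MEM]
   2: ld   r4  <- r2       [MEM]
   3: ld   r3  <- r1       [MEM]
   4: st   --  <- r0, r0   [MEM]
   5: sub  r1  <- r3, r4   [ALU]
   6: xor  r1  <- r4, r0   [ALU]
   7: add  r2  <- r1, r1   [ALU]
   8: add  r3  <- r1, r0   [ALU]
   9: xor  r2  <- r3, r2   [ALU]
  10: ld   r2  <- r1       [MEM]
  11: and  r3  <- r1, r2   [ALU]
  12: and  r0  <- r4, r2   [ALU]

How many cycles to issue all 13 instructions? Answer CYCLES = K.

CYCLES = 9

t=0 i0+i1:xor.ALU/st.MEM ; pair
t=1 i2:ld.MEM ; no-port MEM/MEM
t=2 i3:ld.MEM ; no-port MEM/MEM
t=3 i4+i5:st.MEM/sub.ALU ; pair
t=4 i6:xor.ALU ; RAW r1
t=5 i7+i8:add.ALU/add.ALU ; pair
t=6 i9:xor.ALU ; WAW r2
t=7 i10:ld.MEM ; RAW r2
t=8 i11+i12:and.ALU/and.ALU ; pair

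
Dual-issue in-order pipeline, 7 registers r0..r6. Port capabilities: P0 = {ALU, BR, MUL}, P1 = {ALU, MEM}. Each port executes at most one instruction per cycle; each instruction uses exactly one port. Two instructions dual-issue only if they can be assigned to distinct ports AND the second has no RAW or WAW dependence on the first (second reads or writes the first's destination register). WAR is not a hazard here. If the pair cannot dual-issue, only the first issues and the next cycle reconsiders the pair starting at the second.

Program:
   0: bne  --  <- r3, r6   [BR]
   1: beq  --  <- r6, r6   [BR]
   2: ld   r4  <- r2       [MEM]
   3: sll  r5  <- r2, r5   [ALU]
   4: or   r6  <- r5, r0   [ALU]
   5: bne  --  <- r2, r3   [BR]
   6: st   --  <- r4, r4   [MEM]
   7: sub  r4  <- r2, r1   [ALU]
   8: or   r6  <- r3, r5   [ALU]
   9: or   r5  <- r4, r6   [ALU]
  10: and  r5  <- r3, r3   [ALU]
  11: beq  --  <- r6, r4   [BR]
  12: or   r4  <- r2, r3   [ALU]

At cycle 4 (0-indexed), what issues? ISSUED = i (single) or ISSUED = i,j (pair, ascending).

c0: i0 bne.BR  no-port BR/BR
c1: i1/i2 beq.BR;ld.MEM  2-wide
c2: i3 sll.ALU  RAW r5
c3: i4/i5 or.ALU;bne.BR  2-wide
c4: i6/i7 st.MEM;sub.ALU  2-wide
c5: i8 or.ALU  RAW r6
c6: i9 or.ALU  WAW r5
c7: i10/i11 and.ALU;beq.BR  2-wide
c8: i12 or.ALU  tail

ISSUED = 6,7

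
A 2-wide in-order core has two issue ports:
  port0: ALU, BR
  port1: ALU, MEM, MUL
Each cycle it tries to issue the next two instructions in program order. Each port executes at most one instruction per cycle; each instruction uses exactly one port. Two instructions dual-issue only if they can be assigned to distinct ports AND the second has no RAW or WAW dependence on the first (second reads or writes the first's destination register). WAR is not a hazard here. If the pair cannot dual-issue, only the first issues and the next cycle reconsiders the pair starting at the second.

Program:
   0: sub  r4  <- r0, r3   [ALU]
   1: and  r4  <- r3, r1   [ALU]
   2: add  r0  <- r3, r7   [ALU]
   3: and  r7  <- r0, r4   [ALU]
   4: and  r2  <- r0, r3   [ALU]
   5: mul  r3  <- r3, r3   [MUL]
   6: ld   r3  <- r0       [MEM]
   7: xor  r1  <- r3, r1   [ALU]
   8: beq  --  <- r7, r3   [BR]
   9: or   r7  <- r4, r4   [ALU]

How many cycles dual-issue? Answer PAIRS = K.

  cy0 -> i0 (sub) WAW r4
  cy1 -> i1&i2 (and add) pair
  cy2 -> i3&i4 (and and) pair
  cy3 -> i5 (mul) no-port MUL/MEM
  cy4 -> i6 (ld) RAW r3
  cy5 -> i7&i8 (xor beq) pair
  cy6 -> i9 (or) tail

PAIRS = 3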